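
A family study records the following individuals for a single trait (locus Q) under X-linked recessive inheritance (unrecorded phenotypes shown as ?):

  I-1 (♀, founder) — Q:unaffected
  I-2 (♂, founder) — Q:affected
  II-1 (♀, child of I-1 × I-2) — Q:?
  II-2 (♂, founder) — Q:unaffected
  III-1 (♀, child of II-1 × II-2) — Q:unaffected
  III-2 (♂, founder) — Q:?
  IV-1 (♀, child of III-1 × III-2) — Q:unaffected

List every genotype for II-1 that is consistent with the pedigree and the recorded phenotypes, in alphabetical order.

II-1 ∈ {X^QX^q, X^qX^q}

Q/I-1 un ·: X^QX^Q|X^QX^q
Q/I-2 aff ·: X^qY
Q/II-1 ? I-1×I-2: X^QX^q|X^qX^q
Q/II-2 un ·: X^QY
Q/III-1 un II-1×II-2: X^QX^Q|X^QX^q
Q/III-2 ? ·: X^QY|X^qY
Q/IV-1 un III-1×III-2: X^QX^Q|X^QX^q
⇒ Q over [I-1,I-2,II-1,II-2,III-1,III-2,IV-1]: 13 consistent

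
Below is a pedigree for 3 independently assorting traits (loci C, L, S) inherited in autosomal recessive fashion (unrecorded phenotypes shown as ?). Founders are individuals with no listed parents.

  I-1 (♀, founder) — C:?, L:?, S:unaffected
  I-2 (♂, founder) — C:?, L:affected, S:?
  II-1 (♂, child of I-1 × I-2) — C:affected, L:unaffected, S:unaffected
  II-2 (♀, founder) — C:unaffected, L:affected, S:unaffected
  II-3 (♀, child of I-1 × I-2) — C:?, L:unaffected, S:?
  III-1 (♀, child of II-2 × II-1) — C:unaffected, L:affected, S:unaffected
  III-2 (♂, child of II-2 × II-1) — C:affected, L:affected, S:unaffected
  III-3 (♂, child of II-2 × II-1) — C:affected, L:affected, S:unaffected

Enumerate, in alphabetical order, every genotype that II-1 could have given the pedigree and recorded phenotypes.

C/I-1 ? ·: Cc|cc
C/I-2 ? ·: Cc|cc
C/II-1 aff I-1×I-2: cc
C/II-2 un ·: Cc
C/II-3 ? I-1×I-2: CC|Cc|cc
C/III-1 un II-2×II-1: Cc
C/III-2 aff II-2×II-1: cc
C/III-3 aff II-2×II-1: cc
⇒ C over [I-1,I-2,II-1,II-2,II-3,III-1,III-2,III-3]: 8 consistent
L/I-1 ? ·: LL|Ll
L/I-2 aff ·: ll
L/II-1 un I-1×I-2: Ll
L/II-2 aff ·: ll
L/II-3 un I-1×I-2: Ll
L/III-1 aff II-2×II-1: ll
L/III-2 aff II-2×II-1: ll
L/III-3 aff II-2×II-1: ll
⇒ L over [I-1,I-2,II-1,II-2,II-3,III-1,III-2,III-3]: 2 consistent
S/I-1 un ·: SS|Ss
S/I-2 ? ·: SS|Ss|ss
S/II-1 un I-1×I-2: SS|Ss
S/II-2 un ·: SS|Ss
S/II-3 ? I-1×I-2: SS|Ss|ss
S/III-1 un II-2×II-1: SS|Ss
S/III-2 un II-2×II-1: SS|Ss
S/III-3 un II-2×II-1: SS|Ss
⇒ S over [I-1,I-2,II-1,II-2,II-3,III-1,III-2,III-3]: 232 consistent

II-1 ∈ {cc Ll SS, cc Ll Ss}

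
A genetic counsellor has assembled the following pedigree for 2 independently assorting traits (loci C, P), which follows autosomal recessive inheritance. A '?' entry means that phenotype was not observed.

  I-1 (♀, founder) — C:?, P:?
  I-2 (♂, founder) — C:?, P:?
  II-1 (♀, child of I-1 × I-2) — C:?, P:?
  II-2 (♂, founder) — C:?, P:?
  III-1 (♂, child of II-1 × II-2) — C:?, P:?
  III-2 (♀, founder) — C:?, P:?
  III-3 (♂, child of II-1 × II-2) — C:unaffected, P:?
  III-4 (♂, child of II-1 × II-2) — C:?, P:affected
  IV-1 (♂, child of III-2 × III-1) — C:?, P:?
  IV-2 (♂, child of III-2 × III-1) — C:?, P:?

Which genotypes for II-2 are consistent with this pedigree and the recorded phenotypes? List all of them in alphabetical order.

II-2 ∈ {CC Pp, CC pp, Cc Pp, Cc pp, cc Pp, cc pp}

C/I-1 ? ·: CC|Cc|cc
C/I-2 ? ·: CC|Cc|cc
C/II-1 ? I-1×I-2: CC|Cc|cc
C/II-2 ? ·: CC|Cc|cc
C/III-1 ? II-1×II-2: CC|Cc|cc
C/III-2 ? ·: CC|Cc|cc
C/III-3 un II-1×II-2: CC|Cc
C/III-4 ? II-1×II-2: CC|Cc|cc
C/IV-1 ? III-2×III-1: CC|Cc|cc
C/IV-2 ? III-2×III-1: CC|Cc|cc
⇒ C over [I-1,I-2,II-1,II-2,III-1,III-2,III-3,III-4,IV-1,IV-2]: 2896 consistent
P/I-1 ? ·: PP|Pp|pp
P/I-2 ? ·: PP|Pp|pp
P/II-1 ? I-1×I-2: Pp|pp
P/II-2 ? ·: Pp|pp
P/III-1 ? II-1×II-2: PP|Pp|pp
P/III-2 ? ·: PP|Pp|pp
P/III-3 ? II-1×II-2: PP|Pp|pp
P/III-4 aff II-1×II-2: pp
P/IV-1 ? III-2×III-1: PP|Pp|pp
P/IV-2 ? III-2×III-1: PP|Pp|pp
⇒ P over [I-1,I-2,II-1,II-2,III-1,III-2,III-3,III-4,IV-1,IV-2]: 1139 consistent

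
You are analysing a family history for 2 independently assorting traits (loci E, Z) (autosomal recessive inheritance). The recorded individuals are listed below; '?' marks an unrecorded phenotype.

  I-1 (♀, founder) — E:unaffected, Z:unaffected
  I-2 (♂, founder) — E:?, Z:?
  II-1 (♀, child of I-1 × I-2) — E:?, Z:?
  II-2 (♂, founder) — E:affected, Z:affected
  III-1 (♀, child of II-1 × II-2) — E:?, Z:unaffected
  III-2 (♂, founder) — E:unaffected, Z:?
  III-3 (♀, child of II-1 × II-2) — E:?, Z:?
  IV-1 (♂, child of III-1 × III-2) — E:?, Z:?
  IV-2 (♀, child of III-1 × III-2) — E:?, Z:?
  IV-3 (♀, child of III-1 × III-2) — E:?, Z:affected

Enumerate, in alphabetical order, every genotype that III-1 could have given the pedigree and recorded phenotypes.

E/I-1 un ·: EE|Ee
E/I-2 ? ·: EE|Ee|ee
E/II-1 ? I-1×I-2: EE|Ee|ee
E/II-2 aff ·: ee
E/III-1 ? II-1×II-2: Ee|ee
E/III-2 un ·: EE|Ee
E/III-3 ? II-1×II-2: Ee|ee
E/IV-1 ? III-1×III-2: EE|Ee|ee
E/IV-2 ? III-1×III-2: EE|Ee|ee
E/IV-3 ? III-1×III-2: EE|Ee|ee
⇒ E over [I-1,I-2,II-1,II-2,III-1,III-2,III-3,IV-1,IV-2,IV-3]: 598 consistent
Z/I-1 un ·: ZZ|Zz
Z/I-2 ? ·: ZZ|Zz|zz
Z/II-1 ? I-1×I-2: ZZ|Zz
Z/II-2 aff ·: zz
Z/III-1 un II-1×II-2: Zz
Z/III-2 ? ·: Zz|zz
Z/III-3 ? II-1×II-2: Zz|zz
Z/IV-1 ? III-1×III-2: ZZ|Zz|zz
Z/IV-2 ? III-1×III-2: ZZ|Zz|zz
Z/IV-3 aff III-1×III-2: zz
⇒ Z over [I-1,I-2,II-1,II-2,III-1,III-2,III-3,IV-1,IV-2,IV-3]: 182 consistent

III-1 ∈ {Ee Zz, ee Zz}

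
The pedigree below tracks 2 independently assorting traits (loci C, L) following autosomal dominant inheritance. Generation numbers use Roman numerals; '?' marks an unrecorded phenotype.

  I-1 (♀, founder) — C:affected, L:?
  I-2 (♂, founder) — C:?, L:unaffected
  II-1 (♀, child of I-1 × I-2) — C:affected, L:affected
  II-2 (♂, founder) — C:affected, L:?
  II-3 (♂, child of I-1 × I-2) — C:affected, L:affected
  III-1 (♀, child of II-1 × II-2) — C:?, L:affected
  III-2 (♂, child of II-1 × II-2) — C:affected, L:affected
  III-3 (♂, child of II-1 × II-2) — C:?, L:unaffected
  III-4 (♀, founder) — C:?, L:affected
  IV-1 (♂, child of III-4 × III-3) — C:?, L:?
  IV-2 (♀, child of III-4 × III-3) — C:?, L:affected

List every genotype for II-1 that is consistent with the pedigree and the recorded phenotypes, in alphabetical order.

II-1 ∈ {CC Ll, Cc Ll}

C/I-1 aff ·: Cc|CC
C/I-2 ? ·: cc|Cc|CC
C/II-1 aff I-1×I-2: Cc|CC
C/II-2 aff ·: Cc|CC
C/II-3 aff I-1×I-2: Cc|CC
C/III-1 ? II-1×II-2: cc|Cc|CC
C/III-2 aff II-1×II-2: Cc|CC
C/III-3 ? II-1×II-2: cc|Cc|CC
C/III-4 ? ·: cc|Cc|CC
C/IV-1 ? III-4×III-3: cc|Cc|CC
C/IV-2 ? III-4×III-3: cc|Cc|CC
⇒ C over [I-1,I-2,II-1,II-2,II-3,III-1,III-2,III-3,III-4,IV-1,IV-2]: 2814 consistent
L/I-1 ? ·: Ll|LL
L/I-2 un ·: ll
L/II-1 aff I-1×I-2: Ll
L/II-2 ? ·: ll|Ll
L/II-3 aff I-1×I-2: Ll
L/III-1 aff II-1×II-2: Ll|LL
L/III-2 aff II-1×II-2: Ll|LL
L/III-3 un II-1×II-2: ll
L/III-4 aff ·: Ll|LL
L/IV-1 ? III-4×III-3: ll|Ll
L/IV-2 aff III-4×III-3: Ll
⇒ L over [I-1,I-2,II-1,II-2,II-3,III-1,III-2,III-3,III-4,IV-1,IV-2]: 30 consistent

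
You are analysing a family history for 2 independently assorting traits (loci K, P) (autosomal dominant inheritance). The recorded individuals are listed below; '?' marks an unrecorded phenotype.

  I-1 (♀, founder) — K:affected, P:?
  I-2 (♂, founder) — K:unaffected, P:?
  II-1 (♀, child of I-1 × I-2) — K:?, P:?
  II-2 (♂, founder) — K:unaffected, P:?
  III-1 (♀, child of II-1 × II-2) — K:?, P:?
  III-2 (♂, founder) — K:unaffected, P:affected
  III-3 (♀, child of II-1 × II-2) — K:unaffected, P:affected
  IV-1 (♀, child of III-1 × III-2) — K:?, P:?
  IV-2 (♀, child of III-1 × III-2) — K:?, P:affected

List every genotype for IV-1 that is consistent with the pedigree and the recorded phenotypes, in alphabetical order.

K/I-1 aff ·: Kk|KK
K/I-2 un ·: kk
K/II-1 ? I-1×I-2: kk|Kk
K/II-2 un ·: kk
K/III-1 ? II-1×II-2: kk|Kk
K/III-2 un ·: kk
K/III-3 un II-1×II-2: kk
K/IV-1 ? III-1×III-2: kk|Kk
K/IV-2 ? III-1×III-2: kk|Kk
⇒ K over [I-1,I-2,II-1,II-2,III-1,III-2,III-3,IV-1,IV-2]: 11 consistent
P/I-1 ? ·: pp|Pp|PP
P/I-2 ? ·: pp|Pp|PP
P/II-1 ? I-1×I-2: pp|Pp|PP
P/II-2 ? ·: pp|Pp|PP
P/III-1 ? II-1×II-2: pp|Pp|PP
P/III-2 aff ·: Pp|PP
P/III-3 aff II-1×II-2: Pp|PP
P/IV-1 ? III-1×III-2: pp|Pp|PP
P/IV-2 aff III-1×III-2: Pp|PP
⇒ P over [I-1,I-2,II-1,II-2,III-1,III-2,III-3,IV-1,IV-2]: 825 consistent

IV-1 ∈ {Kk PP, Kk Pp, Kk pp, kk PP, kk Pp, kk pp}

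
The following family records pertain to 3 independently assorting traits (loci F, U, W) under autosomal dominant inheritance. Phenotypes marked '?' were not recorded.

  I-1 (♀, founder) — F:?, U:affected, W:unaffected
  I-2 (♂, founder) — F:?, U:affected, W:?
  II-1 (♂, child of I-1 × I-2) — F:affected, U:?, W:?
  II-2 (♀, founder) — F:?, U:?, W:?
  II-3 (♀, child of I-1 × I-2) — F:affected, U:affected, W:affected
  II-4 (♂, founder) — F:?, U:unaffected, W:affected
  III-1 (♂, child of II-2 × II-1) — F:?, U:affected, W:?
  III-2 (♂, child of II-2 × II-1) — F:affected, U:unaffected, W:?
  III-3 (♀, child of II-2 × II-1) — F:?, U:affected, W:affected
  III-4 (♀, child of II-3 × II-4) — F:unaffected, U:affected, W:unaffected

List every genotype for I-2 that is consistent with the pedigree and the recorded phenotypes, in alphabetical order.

I-2 ∈ {FF UU WW, FF UU Ww, FF Uu WW, FF Uu Ww, Ff UU WW, Ff UU Ww, Ff Uu WW, Ff Uu Ww, ff UU WW, ff UU Ww, ff Uu WW, ff Uu Ww}

F/I-1 ? ·: ff|Ff|FF
F/I-2 ? ·: ff|Ff|FF
F/II-1 aff I-1×I-2: Ff|FF
F/II-2 ? ·: ff|Ff|FF
F/II-3 aff I-1×I-2: Ff
F/II-4 ? ·: ff|Ff
F/III-1 ? II-2×II-1: ff|Ff|FF
F/III-2 aff II-2×II-1: Ff|FF
F/III-3 ? II-2×II-1: ff|Ff|FF
F/III-4 un II-3×II-4: ff
⇒ F over [I-1,I-2,II-1,II-2,II-3,II-4,III-1,III-2,III-3,III-4]: 480 consistent
U/I-1 aff ·: Uu|UU
U/I-2 aff ·: Uu|UU
U/II-1 ? I-1×I-2: uu|Uu
U/II-2 ? ·: uu|Uu
U/II-3 aff I-1×I-2: Uu|UU
U/II-4 un ·: uu
U/III-1 aff II-2×II-1: Uu|UU
U/III-2 un II-2×II-1: uu
U/III-3 aff II-2×II-1: Uu|UU
U/III-4 aff II-3×II-4: Uu
⇒ U over [I-1,I-2,II-1,II-2,II-3,II-4,III-1,III-2,III-3,III-4]: 32 consistent
W/I-1 un ·: ww
W/I-2 ? ·: Ww|WW
W/II-1 ? I-1×I-2: ww|Ww
W/II-2 ? ·: ww|Ww|WW
W/II-3 aff I-1×I-2: Ww
W/II-4 aff ·: Ww
W/III-1 ? II-2×II-1: ww|Ww|WW
W/III-2 ? II-2×II-1: ww|Ww|WW
W/III-3 aff II-2×II-1: Ww|WW
W/III-4 un II-3×II-4: ww
⇒ W over [I-1,I-2,II-1,II-2,II-3,II-4,III-1,III-2,III-3,III-4]: 65 consistent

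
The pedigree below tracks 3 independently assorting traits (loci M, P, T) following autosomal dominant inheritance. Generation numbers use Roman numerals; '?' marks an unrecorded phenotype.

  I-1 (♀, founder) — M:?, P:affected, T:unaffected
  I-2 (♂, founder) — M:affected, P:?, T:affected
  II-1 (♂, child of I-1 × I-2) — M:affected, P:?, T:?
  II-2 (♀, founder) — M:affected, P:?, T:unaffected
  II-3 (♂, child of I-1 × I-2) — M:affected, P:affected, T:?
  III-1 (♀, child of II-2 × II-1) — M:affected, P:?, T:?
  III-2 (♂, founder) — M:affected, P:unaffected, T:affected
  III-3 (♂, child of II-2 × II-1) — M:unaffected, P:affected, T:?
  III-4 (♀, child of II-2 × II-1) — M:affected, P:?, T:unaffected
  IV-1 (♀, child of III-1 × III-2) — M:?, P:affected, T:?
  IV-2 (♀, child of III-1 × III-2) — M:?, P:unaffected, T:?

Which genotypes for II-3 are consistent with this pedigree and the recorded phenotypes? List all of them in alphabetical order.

II-3 ∈ {MM PP Tt, MM PP tt, MM Pp Tt, MM Pp tt, Mm PP Tt, Mm PP tt, Mm Pp Tt, Mm Pp tt}

M/I-1 ? ·: mm|Mm|MM
M/I-2 aff ·: Mm|MM
M/II-1 aff I-1×I-2: Mm
M/II-2 aff ·: Mm
M/II-3 aff I-1×I-2: Mm|MM
M/III-1 aff II-2×II-1: Mm|MM
M/III-2 aff ·: Mm|MM
M/III-3 un II-2×II-1: mm
M/III-4 aff II-2×II-1: Mm|MM
M/IV-1 ? III-1×III-2: mm|Mm|MM
M/IV-2 ? III-1×III-2: mm|Mm|MM
⇒ M over [I-1,I-2,II-1,II-2,II-3,III-1,III-2,III-3,III-4,IV-1,IV-2]: 288 consistent
P/I-1 aff ·: Pp|PP
P/I-2 ? ·: pp|Pp|PP
P/II-1 ? I-1×I-2: pp|Pp|PP
P/II-2 ? ·: pp|Pp|PP
P/II-3 aff I-1×I-2: Pp|PP
P/III-1 ? II-2×II-1: Pp
P/III-2 un ·: pp
P/III-3 aff II-2×II-1: Pp|PP
P/III-4 ? II-2×II-1: pp|Pp|PP
P/IV-1 aff III-1×III-2: Pp
P/IV-2 un III-1×III-2: pp
⇒ P over [I-1,I-2,II-1,II-2,II-3,III-1,III-2,III-3,III-4,IV-1,IV-2]: 140 consistent
T/I-1 un ·: tt
T/I-2 aff ·: Tt|TT
T/II-1 ? I-1×I-2: tt|Tt
T/II-2 un ·: tt
T/II-3 ? I-1×I-2: tt|Tt
T/III-1 ? II-2×II-1: tt|Tt
T/III-2 aff ·: Tt|TT
T/III-3 ? II-2×II-1: tt|Tt
T/III-4 un II-2×II-1: tt
T/IV-1 ? III-1×III-2: tt|Tt|TT
T/IV-2 ? III-1×III-2: tt|Tt|TT
⇒ T over [I-1,I-2,II-1,II-2,II-3,III-1,III-2,III-3,III-4,IV-1,IV-2]: 118 consistent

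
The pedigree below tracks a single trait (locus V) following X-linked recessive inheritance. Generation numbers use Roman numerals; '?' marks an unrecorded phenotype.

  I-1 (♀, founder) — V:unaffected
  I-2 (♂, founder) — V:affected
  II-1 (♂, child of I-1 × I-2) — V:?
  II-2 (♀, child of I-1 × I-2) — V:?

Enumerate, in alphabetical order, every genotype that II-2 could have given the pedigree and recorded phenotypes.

II-2 ∈ {X^VX^v, X^vX^v}

V/I-1 un ·: X^VX^V|X^VX^v
V/I-2 aff ·: X^vY
V/II-1 ? I-1×I-2: X^VY|X^vY
V/II-2 ? I-1×I-2: X^VX^v|X^vX^v
⇒ V over [I-1,I-2,II-1,II-2]: 5 consistent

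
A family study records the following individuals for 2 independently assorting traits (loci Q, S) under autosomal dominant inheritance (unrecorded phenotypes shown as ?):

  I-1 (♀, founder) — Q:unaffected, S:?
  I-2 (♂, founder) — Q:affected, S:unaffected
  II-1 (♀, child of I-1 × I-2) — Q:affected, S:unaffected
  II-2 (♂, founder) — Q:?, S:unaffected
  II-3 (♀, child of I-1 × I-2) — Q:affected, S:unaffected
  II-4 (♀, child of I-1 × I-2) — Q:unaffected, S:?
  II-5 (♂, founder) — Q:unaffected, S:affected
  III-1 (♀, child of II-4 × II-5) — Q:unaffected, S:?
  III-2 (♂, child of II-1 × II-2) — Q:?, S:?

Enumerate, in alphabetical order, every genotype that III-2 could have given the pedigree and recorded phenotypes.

III-2 ∈ {QQ ss, Qq ss, qq ss}

Q/I-1 un ·: qq
Q/I-2 aff ·: Qq
Q/II-1 aff I-1×I-2: Qq
Q/II-2 ? ·: qq|Qq|QQ
Q/II-3 aff I-1×I-2: Qq
Q/II-4 un I-1×I-2: qq
Q/II-5 un ·: qq
Q/III-1 un II-4×II-5: qq
Q/III-2 ? II-1×II-2: qq|Qq|QQ
⇒ Q over [I-1,I-2,II-1,II-2,II-3,II-4,II-5,III-1,III-2]: 7 consistent
S/I-1 ? ·: ss|Ss
S/I-2 un ·: ss
S/II-1 un I-1×I-2: ss
S/II-2 un ·: ss
S/II-3 un I-1×I-2: ss
S/II-4 ? I-1×I-2: ss|Ss
S/II-5 aff ·: Ss|SS
S/III-1 ? II-4×II-5: ss|Ss|SS
S/III-2 ? II-1×II-2: ss
⇒ S over [I-1,I-2,II-1,II-2,II-3,II-4,II-5,III-1,III-2]: 11 consistent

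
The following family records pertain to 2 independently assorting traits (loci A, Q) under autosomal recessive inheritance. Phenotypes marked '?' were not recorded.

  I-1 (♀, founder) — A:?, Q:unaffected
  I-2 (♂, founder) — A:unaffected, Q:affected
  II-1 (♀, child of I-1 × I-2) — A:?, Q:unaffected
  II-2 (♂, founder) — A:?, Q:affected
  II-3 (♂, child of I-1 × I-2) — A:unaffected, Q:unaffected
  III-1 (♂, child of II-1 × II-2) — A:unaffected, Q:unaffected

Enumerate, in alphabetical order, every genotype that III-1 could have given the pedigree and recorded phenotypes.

A/I-1 ? ·: AA|Aa|aa
A/I-2 un ·: AA|Aa
A/II-1 ? I-1×I-2: AA|Aa|aa
A/II-2 ? ·: AA|Aa|aa
A/II-3 un I-1×I-2: AA|Aa
A/III-1 un II-1×II-2: AA|Aa
⇒ A over [I-1,I-2,II-1,II-2,II-3,III-1]: 74 consistent
Q/I-1 un ·: QQ|Qq
Q/I-2 aff ·: qq
Q/II-1 un I-1×I-2: Qq
Q/II-2 aff ·: qq
Q/II-3 un I-1×I-2: Qq
Q/III-1 un II-1×II-2: Qq
⇒ Q over [I-1,I-2,II-1,II-2,II-3,III-1]: 2 consistent

III-1 ∈ {AA Qq, Aa Qq}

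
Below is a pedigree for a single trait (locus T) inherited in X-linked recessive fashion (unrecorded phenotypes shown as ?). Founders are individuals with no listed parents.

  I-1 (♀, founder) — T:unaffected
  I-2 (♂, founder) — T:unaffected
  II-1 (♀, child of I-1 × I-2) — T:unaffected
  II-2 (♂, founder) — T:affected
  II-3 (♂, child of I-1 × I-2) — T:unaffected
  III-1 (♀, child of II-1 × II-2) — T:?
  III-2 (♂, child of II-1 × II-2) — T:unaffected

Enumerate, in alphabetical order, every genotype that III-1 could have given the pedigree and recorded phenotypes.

III-1 ∈ {X^TX^t, X^tX^t}

T/I-1 un ·: X^TX^T|X^TX^t
T/I-2 un ·: X^TY
T/II-1 un I-1×I-2: X^TX^T|X^TX^t
T/II-2 aff ·: X^tY
T/II-3 un I-1×I-2: X^TY
T/III-1 ? II-1×II-2: X^TX^t|X^tX^t
T/III-2 un II-1×II-2: X^TY
⇒ T over [I-1,I-2,II-1,II-2,II-3,III-1,III-2]: 4 consistent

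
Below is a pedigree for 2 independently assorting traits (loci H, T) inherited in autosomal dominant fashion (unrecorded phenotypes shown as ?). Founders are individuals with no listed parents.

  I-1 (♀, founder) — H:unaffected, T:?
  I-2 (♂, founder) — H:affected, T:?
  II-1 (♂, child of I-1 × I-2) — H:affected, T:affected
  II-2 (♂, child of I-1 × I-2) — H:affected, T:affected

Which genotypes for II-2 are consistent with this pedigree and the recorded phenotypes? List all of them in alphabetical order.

II-2 ∈ {Hh TT, Hh Tt}

H/I-1 un ·: hh
H/I-2 aff ·: Hh|HH
H/II-1 aff I-1×I-2: Hh
H/II-2 aff I-1×I-2: Hh
⇒ H over [I-1,I-2,II-1,II-2]: 2 consistent
T/I-1 ? ·: tt|Tt|TT
T/I-2 ? ·: tt|Tt|TT
T/II-1 aff I-1×I-2: Tt|TT
T/II-2 aff I-1×I-2: Tt|TT
⇒ T over [I-1,I-2,II-1,II-2]: 17 consistent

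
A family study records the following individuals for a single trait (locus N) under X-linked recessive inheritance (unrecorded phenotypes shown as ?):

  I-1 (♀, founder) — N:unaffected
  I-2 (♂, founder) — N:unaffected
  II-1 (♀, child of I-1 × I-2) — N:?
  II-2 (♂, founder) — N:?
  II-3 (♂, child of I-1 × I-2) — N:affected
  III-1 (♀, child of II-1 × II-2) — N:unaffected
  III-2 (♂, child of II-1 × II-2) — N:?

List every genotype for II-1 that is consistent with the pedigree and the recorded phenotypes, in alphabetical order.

N/I-1 un ·: X^NX^n
N/I-2 un ·: X^NY
N/II-1 ? I-1×I-2: X^NX^N|X^NX^n
N/II-2 ? ·: X^NY|X^nY
N/II-3 aff I-1×I-2: X^nY
N/III-1 un II-1×II-2: X^NX^N|X^NX^n
N/III-2 ? II-1×II-2: X^NY|X^nY
⇒ N over [I-1,I-2,II-1,II-2,II-3,III-1,III-2]: 8 consistent

II-1 ∈ {X^NX^N, X^NX^n}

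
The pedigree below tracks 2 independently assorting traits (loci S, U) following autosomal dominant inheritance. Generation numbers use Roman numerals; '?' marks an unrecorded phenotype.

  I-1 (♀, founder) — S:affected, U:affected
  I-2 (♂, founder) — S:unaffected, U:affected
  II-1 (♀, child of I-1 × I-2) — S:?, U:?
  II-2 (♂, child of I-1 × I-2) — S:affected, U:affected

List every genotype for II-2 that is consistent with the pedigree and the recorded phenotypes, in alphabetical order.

II-2 ∈ {Ss UU, Ss Uu}

S/I-1 aff ·: Ss|SS
S/I-2 un ·: ss
S/II-1 ? I-1×I-2: ss|Ss
S/II-2 aff I-1×I-2: Ss
⇒ S over [I-1,I-2,II-1,II-2]: 3 consistent
U/I-1 aff ·: Uu|UU
U/I-2 aff ·: Uu|UU
U/II-1 ? I-1×I-2: uu|Uu|UU
U/II-2 aff I-1×I-2: Uu|UU
⇒ U over [I-1,I-2,II-1,II-2]: 15 consistent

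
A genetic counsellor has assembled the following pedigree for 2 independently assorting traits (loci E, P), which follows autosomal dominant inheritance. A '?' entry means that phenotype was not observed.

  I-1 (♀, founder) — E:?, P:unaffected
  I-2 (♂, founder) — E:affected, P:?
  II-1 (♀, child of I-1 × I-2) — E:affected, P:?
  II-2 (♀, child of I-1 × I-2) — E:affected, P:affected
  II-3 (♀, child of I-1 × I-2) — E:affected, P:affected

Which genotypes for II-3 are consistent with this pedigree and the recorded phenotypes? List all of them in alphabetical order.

E/I-1 ? ·: ee|Ee|EE
E/I-2 aff ·: Ee|EE
E/II-1 aff I-1×I-2: Ee|EE
E/II-2 aff I-1×I-2: Ee|EE
E/II-3 aff I-1×I-2: Ee|EE
⇒ E over [I-1,I-2,II-1,II-2,II-3]: 27 consistent
P/I-1 un ·: pp
P/I-2 ? ·: Pp|PP
P/II-1 ? I-1×I-2: pp|Pp
P/II-2 aff I-1×I-2: Pp
P/II-3 aff I-1×I-2: Pp
⇒ P over [I-1,I-2,II-1,II-2,II-3]: 3 consistent

II-3 ∈ {EE Pp, Ee Pp}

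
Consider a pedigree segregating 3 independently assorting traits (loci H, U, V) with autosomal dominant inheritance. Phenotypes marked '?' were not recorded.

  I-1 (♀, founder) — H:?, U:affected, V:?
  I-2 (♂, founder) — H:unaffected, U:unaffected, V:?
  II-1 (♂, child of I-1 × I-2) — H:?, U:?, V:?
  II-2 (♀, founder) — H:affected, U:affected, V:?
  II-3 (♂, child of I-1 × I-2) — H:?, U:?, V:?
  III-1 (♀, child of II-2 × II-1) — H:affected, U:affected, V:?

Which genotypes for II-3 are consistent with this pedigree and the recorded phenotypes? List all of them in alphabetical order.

II-3 ∈ {Hh Uu VV, Hh Uu Vv, Hh Uu vv, Hh uu VV, Hh uu Vv, Hh uu vv, hh Uu VV, hh Uu Vv, hh Uu vv, hh uu VV, hh uu Vv, hh uu vv}

H/I-1 ? ·: hh|Hh|HH
H/I-2 un ·: hh
H/II-1 ? I-1×I-2: hh|Hh
H/II-2 aff ·: Hh|HH
H/II-3 ? I-1×I-2: hh|Hh
H/III-1 aff II-2×II-1: Hh|HH
⇒ H over [I-1,I-2,II-1,II-2,II-3,III-1]: 18 consistent
U/I-1 aff ·: Uu|UU
U/I-2 un ·: uu
U/II-1 ? I-1×I-2: uu|Uu
U/II-2 aff ·: Uu|UU
U/II-3 ? I-1×I-2: uu|Uu
U/III-1 aff II-2×II-1: Uu|UU
⇒ U over [I-1,I-2,II-1,II-2,II-3,III-1]: 16 consistent
V/I-1 ? ·: vv|Vv|VV
V/I-2 ? ·: vv|Vv|VV
V/II-1 ? I-1×I-2: vv|Vv|VV
V/II-2 ? ·: vv|Vv|VV
V/II-3 ? I-1×I-2: vv|Vv|VV
V/III-1 ? II-2×II-1: vv|Vv|VV
⇒ V over [I-1,I-2,II-1,II-2,II-3,III-1]: 155 consistent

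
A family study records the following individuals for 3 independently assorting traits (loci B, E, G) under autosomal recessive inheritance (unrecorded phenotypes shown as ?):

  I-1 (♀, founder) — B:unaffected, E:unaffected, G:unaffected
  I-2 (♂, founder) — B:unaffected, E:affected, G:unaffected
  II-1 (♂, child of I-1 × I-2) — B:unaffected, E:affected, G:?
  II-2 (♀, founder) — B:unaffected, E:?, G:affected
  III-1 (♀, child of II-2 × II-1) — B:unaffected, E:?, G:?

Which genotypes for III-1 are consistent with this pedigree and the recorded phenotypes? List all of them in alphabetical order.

III-1 ∈ {BB Ee Gg, BB Ee gg, BB ee Gg, BB ee gg, Bb Ee Gg, Bb Ee gg, Bb ee Gg, Bb ee gg}

B/I-1 un ·: BB|Bb
B/I-2 un ·: BB|Bb
B/II-1 un I-1×I-2: BB|Bb
B/II-2 un ·: BB|Bb
B/III-1 un II-2×II-1: BB|Bb
⇒ B over [I-1,I-2,II-1,II-2,III-1]: 24 consistent
E/I-1 un ·: Ee
E/I-2 aff ·: ee
E/II-1 aff I-1×I-2: ee
E/II-2 ? ·: EE|Ee|ee
E/III-1 ? II-2×II-1: Ee|ee
⇒ E over [I-1,I-2,II-1,II-2,III-1]: 4 consistent
G/I-1 un ·: GG|Gg
G/I-2 un ·: GG|Gg
G/II-1 ? I-1×I-2: GG|Gg|gg
G/II-2 aff ·: gg
G/III-1 ? II-2×II-1: Gg|gg
⇒ G over [I-1,I-2,II-1,II-2,III-1]: 11 consistent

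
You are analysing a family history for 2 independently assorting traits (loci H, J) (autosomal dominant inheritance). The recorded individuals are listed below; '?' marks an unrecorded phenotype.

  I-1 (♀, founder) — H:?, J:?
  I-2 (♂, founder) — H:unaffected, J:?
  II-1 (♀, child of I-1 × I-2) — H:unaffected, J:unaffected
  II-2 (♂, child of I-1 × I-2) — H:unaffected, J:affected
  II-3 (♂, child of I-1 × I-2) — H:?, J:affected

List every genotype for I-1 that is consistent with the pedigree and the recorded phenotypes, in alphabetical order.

H/I-1 ? ·: hh|Hh
H/I-2 un ·: hh
H/II-1 un I-1×I-2: hh
H/II-2 un I-1×I-2: hh
H/II-3 ? I-1×I-2: hh|Hh
⇒ H over [I-1,I-2,II-1,II-2,II-3]: 3 consistent
J/I-1 ? ·: jj|Jj
J/I-2 ? ·: jj|Jj
J/II-1 un I-1×I-2: jj
J/II-2 aff I-1×I-2: Jj|JJ
J/II-3 aff I-1×I-2: Jj|JJ
⇒ J over [I-1,I-2,II-1,II-2,II-3]: 6 consistent

I-1 ∈ {Hh Jj, Hh jj, hh Jj, hh jj}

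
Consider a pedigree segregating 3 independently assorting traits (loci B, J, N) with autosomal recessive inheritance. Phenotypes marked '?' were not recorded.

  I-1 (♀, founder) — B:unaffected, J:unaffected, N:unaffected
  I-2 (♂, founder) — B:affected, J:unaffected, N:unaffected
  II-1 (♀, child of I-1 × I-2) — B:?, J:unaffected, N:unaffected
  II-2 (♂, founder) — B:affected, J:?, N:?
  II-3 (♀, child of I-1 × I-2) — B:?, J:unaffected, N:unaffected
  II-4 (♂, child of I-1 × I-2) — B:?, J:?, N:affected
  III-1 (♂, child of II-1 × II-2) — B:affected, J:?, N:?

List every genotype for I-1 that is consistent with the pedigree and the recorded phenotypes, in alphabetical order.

I-1 ∈ {BB JJ Nn, BB Jj Nn, Bb JJ Nn, Bb Jj Nn}

B/I-1 un ·: BB|Bb
B/I-2 aff ·: bb
B/II-1 ? I-1×I-2: Bb|bb
B/II-2 aff ·: bb
B/II-3 ? I-1×I-2: Bb|bb
B/II-4 ? I-1×I-2: Bb|bb
B/III-1 aff II-1×II-2: bb
⇒ B over [I-1,I-2,II-1,II-2,II-3,II-4,III-1]: 9 consistent
J/I-1 un ·: JJ|Jj
J/I-2 un ·: JJ|Jj
J/II-1 un I-1×I-2: JJ|Jj
J/II-2 ? ·: JJ|Jj|jj
J/II-3 un I-1×I-2: JJ|Jj
J/II-4 ? I-1×I-2: JJ|Jj|jj
J/III-1 ? II-1×II-2: JJ|Jj|jj
⇒ J over [I-1,I-2,II-1,II-2,II-3,II-4,III-1]: 158 consistent
N/I-1 un ·: Nn
N/I-2 un ·: Nn
N/II-1 un I-1×I-2: NN|Nn
N/II-2 ? ·: NN|Nn|nn
N/II-3 un I-1×I-2: NN|Nn
N/II-4 aff I-1×I-2: nn
N/III-1 ? II-1×II-2: NN|Nn|nn
⇒ N over [I-1,I-2,II-1,II-2,II-3,II-4,III-1]: 22 consistent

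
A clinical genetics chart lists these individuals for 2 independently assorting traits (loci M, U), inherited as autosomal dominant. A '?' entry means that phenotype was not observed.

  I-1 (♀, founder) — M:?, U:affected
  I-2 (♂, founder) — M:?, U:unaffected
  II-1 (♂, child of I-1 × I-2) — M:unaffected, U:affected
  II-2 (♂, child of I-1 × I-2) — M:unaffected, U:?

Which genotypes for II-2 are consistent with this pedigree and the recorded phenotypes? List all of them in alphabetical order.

M/I-1 ? ·: mm|Mm
M/I-2 ? ·: mm|Mm
M/II-1 un I-1×I-2: mm
M/II-2 un I-1×I-2: mm
⇒ M over [I-1,I-2,II-1,II-2]: 4 consistent
U/I-1 aff ·: Uu|UU
U/I-2 un ·: uu
U/II-1 aff I-1×I-2: Uu
U/II-2 ? I-1×I-2: uu|Uu
⇒ U over [I-1,I-2,II-1,II-2]: 3 consistent

II-2 ∈ {mm Uu, mm uu}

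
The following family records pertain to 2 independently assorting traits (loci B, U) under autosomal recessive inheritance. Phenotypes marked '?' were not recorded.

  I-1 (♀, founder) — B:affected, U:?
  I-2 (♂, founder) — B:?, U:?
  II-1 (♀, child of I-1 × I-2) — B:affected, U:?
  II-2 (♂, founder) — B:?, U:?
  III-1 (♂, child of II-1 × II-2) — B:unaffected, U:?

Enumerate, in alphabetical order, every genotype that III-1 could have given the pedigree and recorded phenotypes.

III-1 ∈ {Bb UU, Bb Uu, Bb uu}

B/I-1 aff ·: bb
B/I-2 ? ·: Bb|bb
B/II-1 aff I-1×I-2: bb
B/II-2 ? ·: BB|Bb
B/III-1 un II-1×II-2: Bb
⇒ B over [I-1,I-2,II-1,II-2,III-1]: 4 consistent
U/I-1 ? ·: UU|Uu|uu
U/I-2 ? ·: UU|Uu|uu
U/II-1 ? I-1×I-2: UU|Uu|uu
U/II-2 ? ·: UU|Uu|uu
U/III-1 ? II-1×II-2: UU|Uu|uu
⇒ U over [I-1,I-2,II-1,II-2,III-1]: 81 consistent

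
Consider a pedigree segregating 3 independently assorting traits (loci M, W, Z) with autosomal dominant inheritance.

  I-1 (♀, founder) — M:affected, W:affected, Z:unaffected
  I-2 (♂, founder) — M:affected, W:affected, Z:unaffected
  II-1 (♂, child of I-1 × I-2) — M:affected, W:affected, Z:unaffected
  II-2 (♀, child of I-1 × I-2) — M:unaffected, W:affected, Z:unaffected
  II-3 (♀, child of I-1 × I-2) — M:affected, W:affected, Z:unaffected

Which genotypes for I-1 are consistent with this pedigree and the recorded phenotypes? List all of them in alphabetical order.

M/I-1 aff ·: Mm
M/I-2 aff ·: Mm
M/II-1 aff I-1×I-2: Mm|MM
M/II-2 un I-1×I-2: mm
M/II-3 aff I-1×I-2: Mm|MM
⇒ M over [I-1,I-2,II-1,II-2,II-3]: 4 consistent
W/I-1 aff ·: Ww|WW
W/I-2 aff ·: Ww|WW
W/II-1 aff I-1×I-2: Ww|WW
W/II-2 aff I-1×I-2: Ww|WW
W/II-3 aff I-1×I-2: Ww|WW
⇒ W over [I-1,I-2,II-1,II-2,II-3]: 25 consistent
Z/I-1 un ·: zz
Z/I-2 un ·: zz
Z/II-1 un I-1×I-2: zz
Z/II-2 un I-1×I-2: zz
Z/II-3 un I-1×I-2: zz
⇒ Z over [I-1,I-2,II-1,II-2,II-3]: 1 consistent

I-1 ∈ {Mm WW zz, Mm Ww zz}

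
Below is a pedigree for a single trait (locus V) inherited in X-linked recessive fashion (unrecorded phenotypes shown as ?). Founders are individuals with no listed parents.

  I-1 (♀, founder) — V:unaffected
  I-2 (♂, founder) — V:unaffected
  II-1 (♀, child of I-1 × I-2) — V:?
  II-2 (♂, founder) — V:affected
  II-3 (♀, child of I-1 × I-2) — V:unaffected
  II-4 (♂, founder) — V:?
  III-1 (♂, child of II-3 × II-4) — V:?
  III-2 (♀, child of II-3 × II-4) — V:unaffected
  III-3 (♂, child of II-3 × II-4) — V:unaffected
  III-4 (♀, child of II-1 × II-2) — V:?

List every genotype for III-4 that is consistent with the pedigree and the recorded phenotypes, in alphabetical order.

V/I-1 un ·: X^VX^V|X^VX^v
V/I-2 un ·: X^VY
V/II-1 ? I-1×I-2: X^VX^V|X^VX^v
V/II-2 aff ·: X^vY
V/II-3 un I-1×I-2: X^VX^V|X^VX^v
V/II-4 ? ·: X^VY|X^vY
V/III-1 ? II-3×II-4: X^VY|X^vY
V/III-2 un II-3×II-4: X^VX^V|X^VX^v
V/III-3 un II-3×II-4: X^VY
V/III-4 ? II-1×II-2: X^VX^v|X^vX^v
⇒ V over [I-1,I-2,II-1,II-2,II-3,II-4,III-1,III-2,III-3,III-4]: 26 consistent

III-4 ∈ {X^VX^v, X^vX^v}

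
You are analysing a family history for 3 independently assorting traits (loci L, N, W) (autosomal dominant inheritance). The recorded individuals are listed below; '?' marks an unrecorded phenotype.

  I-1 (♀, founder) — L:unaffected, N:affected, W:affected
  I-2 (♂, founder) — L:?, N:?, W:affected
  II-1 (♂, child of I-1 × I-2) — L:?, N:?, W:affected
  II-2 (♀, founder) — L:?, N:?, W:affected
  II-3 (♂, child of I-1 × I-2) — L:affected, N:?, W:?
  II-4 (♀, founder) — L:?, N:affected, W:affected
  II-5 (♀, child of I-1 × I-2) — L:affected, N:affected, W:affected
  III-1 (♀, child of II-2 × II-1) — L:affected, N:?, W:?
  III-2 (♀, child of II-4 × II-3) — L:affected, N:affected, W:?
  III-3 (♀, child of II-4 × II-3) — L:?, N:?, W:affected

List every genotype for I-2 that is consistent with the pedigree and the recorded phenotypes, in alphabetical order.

I-2 ∈ {LL NN WW, LL NN Ww, LL Nn WW, LL Nn Ww, LL nn WW, LL nn Ww, Ll NN WW, Ll NN Ww, Ll Nn WW, Ll Nn Ww, Ll nn WW, Ll nn Ww}

L/I-1 un ·: ll
L/I-2 ? ·: Ll|LL
L/II-1 ? I-1×I-2: ll|Ll
L/II-2 ? ·: ll|Ll|LL
L/II-3 aff I-1×I-2: Ll
L/II-4 ? ·: ll|Ll|LL
L/II-5 aff I-1×I-2: Ll
L/III-1 aff II-2×II-1: Ll|LL
L/III-2 aff II-4×II-3: Ll|LL
L/III-3 ? II-4×II-3: ll|Ll|LL
⇒ L over [I-1,I-2,II-1,II-2,II-3,II-4,II-5,III-1,III-2,III-3]: 144 consistent
N/I-1 aff ·: Nn|NN
N/I-2 ? ·: nn|Nn|NN
N/II-1 ? I-1×I-2: nn|Nn|NN
N/II-2 ? ·: nn|Nn|NN
N/II-3 ? I-1×I-2: nn|Nn|NN
N/II-4 aff ·: Nn|NN
N/II-5 aff I-1×I-2: Nn|NN
N/III-1 ? II-2×II-1: nn|Nn|NN
N/III-2 aff II-4×II-3: Nn|NN
N/III-3 ? II-4×II-3: nn|Nn|NN
⇒ N over [I-1,I-2,II-1,II-2,II-3,II-4,II-5,III-1,III-2,III-3]: 1433 consistent
W/I-1 aff ·: Ww|WW
W/I-2 aff ·: Ww|WW
W/II-1 aff I-1×I-2: Ww|WW
W/II-2 aff ·: Ww|WW
W/II-3 ? I-1×I-2: ww|Ww|WW
W/II-4 aff ·: Ww|WW
W/II-5 aff I-1×I-2: Ww|WW
W/III-1 ? II-2×II-1: ww|Ww|WW
W/III-2 ? II-4×II-3: ww|Ww|WW
W/III-3 aff II-4×II-3: Ww|WW
⇒ W over [I-1,I-2,II-1,II-2,II-3,II-4,II-5,III-1,III-2,III-3]: 783 consistent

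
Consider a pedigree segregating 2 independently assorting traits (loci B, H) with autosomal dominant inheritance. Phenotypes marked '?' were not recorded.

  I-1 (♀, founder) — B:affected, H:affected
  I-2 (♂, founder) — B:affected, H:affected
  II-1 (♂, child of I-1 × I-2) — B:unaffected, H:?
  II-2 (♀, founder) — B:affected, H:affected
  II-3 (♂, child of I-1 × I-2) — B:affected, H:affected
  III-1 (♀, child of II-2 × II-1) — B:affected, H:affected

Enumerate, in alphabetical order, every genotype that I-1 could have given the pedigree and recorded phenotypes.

B/I-1 aff ·: Bb
B/I-2 aff ·: Bb
B/II-1 un I-1×I-2: bb
B/II-2 aff ·: Bb|BB
B/II-3 aff I-1×I-2: Bb|BB
B/III-1 aff II-2×II-1: Bb
⇒ B over [I-1,I-2,II-1,II-2,II-3,III-1]: 4 consistent
H/I-1 aff ·: Hh|HH
H/I-2 aff ·: Hh|HH
H/II-1 ? I-1×I-2: hh|Hh|HH
H/II-2 aff ·: Hh|HH
H/II-3 aff I-1×I-2: Hh|HH
H/III-1 aff II-2×II-1: Hh|HH
⇒ H over [I-1,I-2,II-1,II-2,II-3,III-1]: 49 consistent

I-1 ∈ {Bb HH, Bb Hh}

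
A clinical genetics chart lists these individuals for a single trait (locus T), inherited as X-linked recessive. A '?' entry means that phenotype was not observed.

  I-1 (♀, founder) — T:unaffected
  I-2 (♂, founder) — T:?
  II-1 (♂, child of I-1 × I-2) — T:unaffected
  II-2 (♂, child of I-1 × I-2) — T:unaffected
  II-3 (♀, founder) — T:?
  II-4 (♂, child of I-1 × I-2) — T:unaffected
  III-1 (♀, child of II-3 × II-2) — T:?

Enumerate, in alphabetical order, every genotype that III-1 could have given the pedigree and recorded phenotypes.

III-1 ∈ {X^TX^T, X^TX^t}

T/I-1 un ·: X^TX^T|X^TX^t
T/I-2 ? ·: X^TY|X^tY
T/II-1 un I-1×I-2: X^TY
T/II-2 un I-1×I-2: X^TY
T/II-3 ? ·: X^TX^T|X^TX^t|X^tX^t
T/II-4 un I-1×I-2: X^TY
T/III-1 ? II-3×II-2: X^TX^T|X^TX^t
⇒ T over [I-1,I-2,II-1,II-2,II-3,II-4,III-1]: 16 consistent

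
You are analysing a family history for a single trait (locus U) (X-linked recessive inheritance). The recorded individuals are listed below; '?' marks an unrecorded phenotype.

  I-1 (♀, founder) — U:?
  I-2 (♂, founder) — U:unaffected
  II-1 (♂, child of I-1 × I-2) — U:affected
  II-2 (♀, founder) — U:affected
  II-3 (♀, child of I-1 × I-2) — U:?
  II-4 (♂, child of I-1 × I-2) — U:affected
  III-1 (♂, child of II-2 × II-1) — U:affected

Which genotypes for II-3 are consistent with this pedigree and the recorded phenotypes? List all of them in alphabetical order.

U/I-1 ? ·: X^UX^u|X^uX^u
U/I-2 un ·: X^UY
U/II-1 aff I-1×I-2: X^uY
U/II-2 aff ·: X^uX^u
U/II-3 ? I-1×I-2: X^UX^U|X^UX^u
U/II-4 aff I-1×I-2: X^uY
U/III-1 aff II-2×II-1: X^uY
⇒ U over [I-1,I-2,II-1,II-2,II-3,II-4,III-1]: 3 consistent

II-3 ∈ {X^UX^U, X^UX^u}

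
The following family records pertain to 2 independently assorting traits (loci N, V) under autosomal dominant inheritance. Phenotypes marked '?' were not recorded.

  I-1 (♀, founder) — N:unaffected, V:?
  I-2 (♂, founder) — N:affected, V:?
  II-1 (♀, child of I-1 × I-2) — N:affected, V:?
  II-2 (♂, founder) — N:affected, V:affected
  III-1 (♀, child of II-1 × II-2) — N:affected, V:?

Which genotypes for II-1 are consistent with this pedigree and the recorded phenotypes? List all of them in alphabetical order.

II-1 ∈ {Nn VV, Nn Vv, Nn vv}

N/I-1 un ·: nn
N/I-2 aff ·: Nn|NN
N/II-1 aff I-1×I-2: Nn
N/II-2 aff ·: Nn|NN
N/III-1 aff II-1×II-2: Nn|NN
⇒ N over [I-1,I-2,II-1,II-2,III-1]: 8 consistent
V/I-1 ? ·: vv|Vv|VV
V/I-2 ? ·: vv|Vv|VV
V/II-1 ? I-1×I-2: vv|Vv|VV
V/II-2 aff ·: Vv|VV
V/III-1 ? II-1×II-2: vv|Vv|VV
⇒ V over [I-1,I-2,II-1,II-2,III-1]: 59 consistent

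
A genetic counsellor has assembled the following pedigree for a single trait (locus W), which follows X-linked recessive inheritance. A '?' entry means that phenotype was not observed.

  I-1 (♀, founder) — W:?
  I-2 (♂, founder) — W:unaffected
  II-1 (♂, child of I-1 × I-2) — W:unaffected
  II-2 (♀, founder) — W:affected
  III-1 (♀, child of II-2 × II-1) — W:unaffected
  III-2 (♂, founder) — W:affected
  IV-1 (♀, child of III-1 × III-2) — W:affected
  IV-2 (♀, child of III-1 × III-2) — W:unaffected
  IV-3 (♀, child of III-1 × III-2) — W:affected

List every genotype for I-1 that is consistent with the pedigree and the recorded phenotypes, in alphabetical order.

W/I-1 ? ·: X^WX^W|X^WX^w
W/I-2 un ·: X^WY
W/II-1 un I-1×I-2: X^WY
W/II-2 aff ·: X^wX^w
W/III-1 un II-2×II-1: X^WX^w
W/III-2 aff ·: X^wY
W/IV-1 aff III-1×III-2: X^wX^w
W/IV-2 un III-1×III-2: X^WX^w
W/IV-3 aff III-1×III-2: X^wX^w
⇒ W over [I-1,I-2,II-1,II-2,III-1,III-2,IV-1,IV-2,IV-3]: 2 consistent

I-1 ∈ {X^WX^W, X^WX^w}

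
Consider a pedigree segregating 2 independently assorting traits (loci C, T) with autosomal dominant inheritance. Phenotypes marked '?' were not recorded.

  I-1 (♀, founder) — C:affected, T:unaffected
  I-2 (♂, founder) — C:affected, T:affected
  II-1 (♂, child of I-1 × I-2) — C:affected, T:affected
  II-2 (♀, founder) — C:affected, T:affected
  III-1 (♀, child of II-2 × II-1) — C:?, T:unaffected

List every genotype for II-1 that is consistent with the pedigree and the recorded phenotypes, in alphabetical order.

C/I-1 aff ·: Cc|CC
C/I-2 aff ·: Cc|CC
C/II-1 aff I-1×I-2: Cc|CC
C/II-2 aff ·: Cc|CC
C/III-1 ? II-2×II-1: cc|Cc|CC
⇒ C over [I-1,I-2,II-1,II-2,III-1]: 27 consistent
T/I-1 un ·: tt
T/I-2 aff ·: Tt|TT
T/II-1 aff I-1×I-2: Tt
T/II-2 aff ·: Tt
T/III-1 un II-2×II-1: tt
⇒ T over [I-1,I-2,II-1,II-2,III-1]: 2 consistent

II-1 ∈ {CC Tt, Cc Tt}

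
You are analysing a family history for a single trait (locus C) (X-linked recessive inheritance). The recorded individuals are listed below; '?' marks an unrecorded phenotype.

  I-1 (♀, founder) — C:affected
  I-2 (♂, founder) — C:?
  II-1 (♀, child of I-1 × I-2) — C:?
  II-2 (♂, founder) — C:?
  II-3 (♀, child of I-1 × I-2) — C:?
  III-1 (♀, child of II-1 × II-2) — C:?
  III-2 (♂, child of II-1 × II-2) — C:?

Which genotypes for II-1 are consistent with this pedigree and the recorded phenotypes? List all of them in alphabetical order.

II-1 ∈ {X^CX^c, X^cX^c}

C/I-1 aff ·: X^cX^c
C/I-2 ? ·: X^CY|X^cY
C/II-1 ? I-1×I-2: X^CX^c|X^cX^c
C/II-2 ? ·: X^CY|X^cY
C/II-3 ? I-1×I-2: X^CX^c|X^cX^c
C/III-1 ? II-1×II-2: X^CX^C|X^CX^c|X^cX^c
C/III-2 ? II-1×II-2: X^CY|X^cY
⇒ C over [I-1,I-2,II-1,II-2,II-3,III-1,III-2]: 10 consistent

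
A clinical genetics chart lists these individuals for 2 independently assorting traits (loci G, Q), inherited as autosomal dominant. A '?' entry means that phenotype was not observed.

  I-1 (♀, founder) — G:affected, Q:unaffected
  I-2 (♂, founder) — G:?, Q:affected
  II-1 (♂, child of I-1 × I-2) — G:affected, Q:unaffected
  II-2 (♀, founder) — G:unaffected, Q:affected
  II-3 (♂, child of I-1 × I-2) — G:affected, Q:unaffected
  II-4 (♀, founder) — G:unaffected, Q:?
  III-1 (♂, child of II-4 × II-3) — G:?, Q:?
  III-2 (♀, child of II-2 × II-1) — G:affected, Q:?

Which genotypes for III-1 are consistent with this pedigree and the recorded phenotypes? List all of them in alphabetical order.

III-1 ∈ {Gg Qq, Gg qq, gg Qq, gg qq}

G/I-1 aff ·: Gg|GG
G/I-2 ? ·: gg|Gg|GG
G/II-1 aff I-1×I-2: Gg|GG
G/II-2 un ·: gg
G/II-3 aff I-1×I-2: Gg|GG
G/II-4 un ·: gg
G/III-1 ? II-4×II-3: gg|Gg
G/III-2 aff II-2×II-1: Gg
⇒ G over [I-1,I-2,II-1,II-2,II-3,II-4,III-1,III-2]: 23 consistent
Q/I-1 un ·: qq
Q/I-2 aff ·: Qq
Q/II-1 un I-1×I-2: qq
Q/II-2 aff ·: Qq|QQ
Q/II-3 un I-1×I-2: qq
Q/II-4 ? ·: qq|Qq|QQ
Q/III-1 ? II-4×II-3: qq|Qq
Q/III-2 ? II-2×II-1: qq|Qq
⇒ Q over [I-1,I-2,II-1,II-2,II-3,II-4,III-1,III-2]: 12 consistent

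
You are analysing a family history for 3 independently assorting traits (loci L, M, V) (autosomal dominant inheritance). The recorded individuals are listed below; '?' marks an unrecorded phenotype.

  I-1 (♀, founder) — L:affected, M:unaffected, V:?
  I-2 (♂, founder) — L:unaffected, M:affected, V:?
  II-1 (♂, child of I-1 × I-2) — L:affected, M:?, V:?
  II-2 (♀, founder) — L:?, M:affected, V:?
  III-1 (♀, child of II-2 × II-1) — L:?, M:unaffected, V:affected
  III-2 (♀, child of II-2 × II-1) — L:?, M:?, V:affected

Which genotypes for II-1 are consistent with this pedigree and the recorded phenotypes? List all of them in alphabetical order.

II-1 ∈ {Ll Mm VV, Ll Mm Vv, Ll Mm vv, Ll mm VV, Ll mm Vv, Ll mm vv}

L/I-1 aff ·: Ll|LL
L/I-2 un ·: ll
L/II-1 aff I-1×I-2: Ll
L/II-2 ? ·: ll|Ll|LL
L/III-1 ? II-2×II-1: ll|Ll|LL
L/III-2 ? II-2×II-1: ll|Ll|LL
⇒ L over [I-1,I-2,II-1,II-2,III-1,III-2]: 34 consistent
M/I-1 un ·: mm
M/I-2 aff ·: Mm|MM
M/II-1 ? I-1×I-2: mm|Mm
M/II-2 aff ·: Mm
M/III-1 un II-2×II-1: mm
M/III-2 ? II-2×II-1: mm|Mm|MM
⇒ M over [I-1,I-2,II-1,II-2,III-1,III-2]: 8 consistent
V/I-1 ? ·: vv|Vv|VV
V/I-2 ? ·: vv|Vv|VV
V/II-1 ? I-1×I-2: vv|Vv|VV
V/II-2 ? ·: vv|Vv|VV
V/III-1 aff II-2×II-1: Vv|VV
V/III-2 aff II-2×II-1: Vv|VV
⇒ V over [I-1,I-2,II-1,II-2,III-1,III-2]: 95 consistent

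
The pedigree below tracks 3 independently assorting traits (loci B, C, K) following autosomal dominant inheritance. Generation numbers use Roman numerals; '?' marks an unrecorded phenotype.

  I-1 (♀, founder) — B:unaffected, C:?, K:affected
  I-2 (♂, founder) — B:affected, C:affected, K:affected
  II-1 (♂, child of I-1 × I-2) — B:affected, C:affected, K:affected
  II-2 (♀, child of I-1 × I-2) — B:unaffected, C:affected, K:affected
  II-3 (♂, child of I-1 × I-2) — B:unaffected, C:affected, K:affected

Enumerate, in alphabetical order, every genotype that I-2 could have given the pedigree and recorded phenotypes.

I-2 ∈ {Bb CC KK, Bb CC Kk, Bb Cc KK, Bb Cc Kk}

B/I-1 un ·: bb
B/I-2 aff ·: Bb
B/II-1 aff I-1×I-2: Bb
B/II-2 un I-1×I-2: bb
B/II-3 un I-1×I-2: bb
⇒ B over [I-1,I-2,II-1,II-2,II-3]: 1 consistent
C/I-1 ? ·: cc|Cc|CC
C/I-2 aff ·: Cc|CC
C/II-1 aff I-1×I-2: Cc|CC
C/II-2 aff I-1×I-2: Cc|CC
C/II-3 aff I-1×I-2: Cc|CC
⇒ C over [I-1,I-2,II-1,II-2,II-3]: 27 consistent
K/I-1 aff ·: Kk|KK
K/I-2 aff ·: Kk|KK
K/II-1 aff I-1×I-2: Kk|KK
K/II-2 aff I-1×I-2: Kk|KK
K/II-3 aff I-1×I-2: Kk|KK
⇒ K over [I-1,I-2,II-1,II-2,II-3]: 25 consistent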